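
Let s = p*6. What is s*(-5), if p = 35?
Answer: -1050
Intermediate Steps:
s = 210 (s = 35*6 = 210)
s*(-5) = 210*(-5) = -1050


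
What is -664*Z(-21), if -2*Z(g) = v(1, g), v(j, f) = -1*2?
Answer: -664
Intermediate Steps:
v(j, f) = -2
Z(g) = 1 (Z(g) = -½*(-2) = 1)
-664*Z(-21) = -664*1 = -664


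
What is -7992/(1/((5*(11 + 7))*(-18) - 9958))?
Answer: 92531376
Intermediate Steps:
-7992/(1/((5*(11 + 7))*(-18) - 9958)) = -7992/(1/((5*18)*(-18) - 9958)) = -7992/(1/(90*(-18) - 9958)) = -7992/(1/(-1620 - 9958)) = -7992/(1/(-11578)) = -7992/(-1/11578) = -7992*(-11578) = 92531376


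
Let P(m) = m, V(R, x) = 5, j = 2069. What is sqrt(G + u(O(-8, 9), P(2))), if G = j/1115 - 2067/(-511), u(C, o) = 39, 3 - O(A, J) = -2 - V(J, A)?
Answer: sqrt(14576183472235)/569765 ≈ 6.7008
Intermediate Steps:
O(A, J) = 10 (O(A, J) = 3 - (-2 - 1*5) = 3 - (-2 - 5) = 3 - 1*(-7) = 3 + 7 = 10)
G = 3361964/569765 (G = 2069/1115 - 2067/(-511) = 2069*(1/1115) - 2067*(-1/511) = 2069/1115 + 2067/511 = 3361964/569765 ≈ 5.9006)
sqrt(G + u(O(-8, 9), P(2))) = sqrt(3361964/569765 + 39) = sqrt(25582799/569765) = sqrt(14576183472235)/569765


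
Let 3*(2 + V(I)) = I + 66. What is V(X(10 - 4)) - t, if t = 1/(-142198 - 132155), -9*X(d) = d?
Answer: 16278281/823059 ≈ 19.778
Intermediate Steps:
X(d) = -d/9
t = -1/274353 (t = 1/(-274353) = -1/274353 ≈ -3.6449e-6)
V(I) = 20 + I/3 (V(I) = -2 + (I + 66)/3 = -2 + (66 + I)/3 = -2 + (22 + I/3) = 20 + I/3)
V(X(10 - 4)) - t = (20 + (-(10 - 4)/9)/3) - 1*(-1/274353) = (20 + (-⅑*6)/3) + 1/274353 = (20 + (⅓)*(-⅔)) + 1/274353 = (20 - 2/9) + 1/274353 = 178/9 + 1/274353 = 16278281/823059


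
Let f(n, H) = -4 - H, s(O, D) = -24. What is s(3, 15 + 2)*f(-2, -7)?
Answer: -72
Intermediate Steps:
s(3, 15 + 2)*f(-2, -7) = -24*(-4 - 1*(-7)) = -24*(-4 + 7) = -24*3 = -72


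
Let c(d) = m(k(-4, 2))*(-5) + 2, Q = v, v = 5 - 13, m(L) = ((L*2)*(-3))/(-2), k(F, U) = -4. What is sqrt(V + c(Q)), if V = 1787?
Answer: 43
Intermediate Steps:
m(L) = 3*L (m(L) = ((2*L)*(-3))*(-1/2) = -6*L*(-1/2) = 3*L)
v = -8
Q = -8
c(d) = 62 (c(d) = (3*(-4))*(-5) + 2 = -12*(-5) + 2 = 60 + 2 = 62)
sqrt(V + c(Q)) = sqrt(1787 + 62) = sqrt(1849) = 43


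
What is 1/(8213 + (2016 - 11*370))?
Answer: 1/6159 ≈ 0.00016236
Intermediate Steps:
1/(8213 + (2016 - 11*370)) = 1/(8213 + (2016 - 1*4070)) = 1/(8213 + (2016 - 4070)) = 1/(8213 - 2054) = 1/6159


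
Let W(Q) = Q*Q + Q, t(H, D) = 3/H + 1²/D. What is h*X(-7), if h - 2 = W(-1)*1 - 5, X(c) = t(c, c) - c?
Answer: -135/7 ≈ -19.286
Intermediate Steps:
t(H, D) = 1/D + 3/H (t(H, D) = 3/H + 1/D = 1/D + 3/H)
X(c) = -c + 4/c (X(c) = (1/c + 3/c) - c = 4/c - c = -c + 4/c)
W(Q) = Q + Q² (W(Q) = Q² + Q = Q + Q²)
h = -3 (h = 2 + (-(1 - 1)*1 - 5) = 2 + (-1*0*1 - 5) = 2 + (0*1 - 5) = 2 + (0 - 5) = 2 - 5 = -3)
h*X(-7) = -3*(-1*(-7) + 4/(-7)) = -3*(7 + 4*(-⅐)) = -3*(7 - 4/7) = -3*45/7 = -135/7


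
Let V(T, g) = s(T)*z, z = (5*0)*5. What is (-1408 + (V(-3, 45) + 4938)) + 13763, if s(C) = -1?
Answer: 17293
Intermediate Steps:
z = 0 (z = 0*5 = 0)
V(T, g) = 0 (V(T, g) = -1*0 = 0)
(-1408 + (V(-3, 45) + 4938)) + 13763 = (-1408 + (0 + 4938)) + 13763 = (-1408 + 4938) + 13763 = 3530 + 13763 = 17293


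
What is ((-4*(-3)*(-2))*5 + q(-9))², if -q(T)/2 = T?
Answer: 10404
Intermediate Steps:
q(T) = -2*T
((-4*(-3)*(-2))*5 + q(-9))² = ((-4*(-3)*(-2))*5 - 2*(-9))² = ((12*(-2))*5 + 18)² = (-24*5 + 18)² = (-120 + 18)² = (-102)² = 10404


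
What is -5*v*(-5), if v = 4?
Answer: 100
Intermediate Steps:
-5*v*(-5) = -5*4*(-5) = -20*(-5) = 100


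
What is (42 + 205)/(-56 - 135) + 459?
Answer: 87422/191 ≈ 457.71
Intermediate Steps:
(42 + 205)/(-56 - 135) + 459 = 247/(-191) + 459 = 247*(-1/191) + 459 = -247/191 + 459 = 87422/191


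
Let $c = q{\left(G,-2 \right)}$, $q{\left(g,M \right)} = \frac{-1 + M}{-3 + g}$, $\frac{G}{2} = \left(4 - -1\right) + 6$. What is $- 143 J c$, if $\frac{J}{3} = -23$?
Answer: $- \frac{29601}{19} \approx -1557.9$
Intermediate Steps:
$J = -69$ ($J = 3 \left(-23\right) = -69$)
$G = 22$ ($G = 2 \left(\left(4 - -1\right) + 6\right) = 2 \left(\left(4 + 1\right) + 6\right) = 2 \left(5 + 6\right) = 2 \cdot 11 = 22$)
$q{\left(g,M \right)} = \frac{-1 + M}{-3 + g}$
$c = - \frac{3}{19}$ ($c = \frac{-1 - 2}{-3 + 22} = \frac{1}{19} \left(-3\right) = - \frac{3}{19} \approx -0.15789$)
$- 143 J c = \left(-143\right) \left(-69\right) \left(- \frac{3}{19}\right) = 9867 \left(- \frac{3}{19}\right) = - \frac{29601}{19}$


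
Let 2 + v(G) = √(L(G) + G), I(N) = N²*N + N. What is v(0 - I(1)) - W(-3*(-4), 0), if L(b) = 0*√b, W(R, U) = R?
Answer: -14 + I*√2 ≈ -14.0 + 1.4142*I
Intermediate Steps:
L(b) = 0
I(N) = N + N³ (I(N) = N³ + N = N + N³)
v(G) = -2 + √G (v(G) = -2 + √(0 + G) = -2 + √G)
v(0 - I(1)) - W(-3*(-4), 0) = (-2 + √(0 - (1 + 1³))) - (-3)*(-4) = (-2 + √(0 - (1 + 1))) - 1*12 = (-2 + √(0 - 1*2)) - 12 = (-2 + √(0 - 2)) - 12 = (-2 + √(-2)) - 12 = (-2 + I*√2) - 12 = -14 + I*√2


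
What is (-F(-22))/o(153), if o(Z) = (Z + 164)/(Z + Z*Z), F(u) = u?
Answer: 518364/317 ≈ 1635.2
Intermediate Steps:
o(Z) = (164 + Z)/(Z + Z²)
(-F(-22))/o(153) = (-1*(-22))/(((164 + 153)/(153*(1 + 153)))) = 22/(((1/153)*317/154)) = 22/(((1/153)*(1/154)*317)) = 22/(317/23562) = 22*(23562/317) = 518364/317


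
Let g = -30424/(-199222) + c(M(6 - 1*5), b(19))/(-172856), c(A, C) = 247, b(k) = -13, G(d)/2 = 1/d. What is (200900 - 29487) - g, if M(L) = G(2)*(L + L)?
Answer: 2951447969128053/17218359016 ≈ 1.7141e+5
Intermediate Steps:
G(d) = 2/d (G(d) = 2*(1/d) = 2/d)
M(L) = 2*L (M(L) = (2/2)*(L + L) = (2*(½))*(2*L) = 1*(2*L) = 2*L)
g = 2604881555/17218359016 (g = -30424/(-199222) + 247/(-172856) = -30424*(-1/199222) + 247*(-1/172856) = 15212/99611 - 247/172856 = 2604881555/17218359016 ≈ 0.15129)
(200900 - 29487) - g = (200900 - 29487) - 1*2604881555/17218359016 = 171413 - 2604881555/17218359016 = 2951447969128053/17218359016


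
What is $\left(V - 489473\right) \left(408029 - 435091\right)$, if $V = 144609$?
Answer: $9332709568$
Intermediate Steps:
$\left(V - 489473\right) \left(408029 - 435091\right) = \left(144609 - 489473\right) \left(408029 - 435091\right) = \left(-344864\right) \left(-27062\right) = 9332709568$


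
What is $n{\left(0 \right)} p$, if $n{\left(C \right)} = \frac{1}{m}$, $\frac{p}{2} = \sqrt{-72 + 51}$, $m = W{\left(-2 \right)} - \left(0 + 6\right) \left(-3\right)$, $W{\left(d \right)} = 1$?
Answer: $\frac{2 i \sqrt{21}}{19} \approx 0.48238 i$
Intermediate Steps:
$m = 19$ ($m = 1 - \left(0 + 6\right) \left(-3\right) = 1 - 6 \left(-3\right) = 1 - -18 = 1 + 18 = 19$)
$p = 2 i \sqrt{21}$ ($p = 2 \sqrt{-72 + 51} = 2 \sqrt{-21} = 2 i \sqrt{21} \approx 9.1651 i$)
$n{\left(C \right)} = \frac{1}{19}$
$n{\left(0 \right)} p = \frac{2 i \sqrt{21}}{19}$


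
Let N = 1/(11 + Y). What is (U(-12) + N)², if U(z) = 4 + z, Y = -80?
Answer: 305809/4761 ≈ 64.232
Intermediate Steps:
N = -1/69 (N = 1/(11 - 80) = 1/(-69) = -1/69 ≈ -0.014493)
(U(-12) + N)² = ((4 - 12) - 1/69)² = (-8 - 1/69)² = (-553/69)² = 305809/4761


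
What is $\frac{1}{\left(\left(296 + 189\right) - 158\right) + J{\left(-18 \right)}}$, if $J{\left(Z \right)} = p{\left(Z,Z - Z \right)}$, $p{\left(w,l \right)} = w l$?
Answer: $\frac{1}{327} \approx 0.0030581$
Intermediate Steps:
$p{\left(w,l \right)} = l w$
$J{\left(Z \right)} = 0$ ($J{\left(Z \right)} = \left(Z - Z\right) Z = 0 Z = 0$)
$\frac{1}{\left(\left(296 + 189\right) - 158\right) + J{\left(-18 \right)}} = \frac{1}{\left(\left(296 + 189\right) - 158\right) + 0} = \frac{1}{\left(485 - 158\right) + 0} = \frac{1}{327 + 0} = \frac{1}{327}$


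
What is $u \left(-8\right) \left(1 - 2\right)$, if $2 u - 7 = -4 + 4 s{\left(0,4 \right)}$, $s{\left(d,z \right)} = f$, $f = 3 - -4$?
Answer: $124$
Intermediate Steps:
$f = 7$ ($f = 3 + 4 = 7$)
$s{\left(d,z \right)} = 7$
$u = \frac{31}{2}$ ($u = \frac{7}{2} + \frac{-4 + 4 \cdot 7}{2} = \frac{7}{2} + \frac{-4 + 28}{2} = \frac{7}{2} + \frac{1}{2} \cdot 24 = \frac{7}{2} + 12 = \frac{31}{2} \approx 15.5$)
$u \left(-8\right) \left(1 - 2\right) = \frac{31}{2} \left(-8\right) \left(1 - 2\right) = \left(-124\right) \left(-1\right) = 124$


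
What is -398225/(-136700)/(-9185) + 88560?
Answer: 4447800228871/50223580 ≈ 88560.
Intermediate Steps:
-398225/(-136700)/(-9185) + 88560 = -398225*(-1/136700)*(-1/9185) + 88560 = (15929/5468)*(-1/9185) + 88560 = -15929/50223580 + 88560 = 4447800228871/50223580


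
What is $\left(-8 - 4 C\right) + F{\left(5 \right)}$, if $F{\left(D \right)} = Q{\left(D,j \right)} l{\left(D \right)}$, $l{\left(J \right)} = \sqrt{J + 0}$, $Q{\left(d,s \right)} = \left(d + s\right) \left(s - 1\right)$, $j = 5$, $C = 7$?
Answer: $-36 + 40 \sqrt{5} \approx 53.443$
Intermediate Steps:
$Q{\left(d,s \right)} = \left(-1 + s\right) \left(d + s\right)$ ($Q{\left(d,s \right)} = \left(d + s\right) \left(-1 + s\right) = \left(-1 + s\right) \left(d + s\right)$)
$l{\left(J \right)} = \sqrt{J}$
$F{\left(D \right)} = \sqrt{D} \left(20 + 4 D\right)$ ($F{\left(D \right)} = \left(5^{2} - D - 5 + D 5\right) \sqrt{D} = \left(25 - D - 5 + 5 D\right) \sqrt{D} = \left(20 + 4 D\right) \sqrt{D} = \sqrt{D} \left(20 + 4 D\right)$)
$\left(-8 - 4 C\right) + F{\left(5 \right)} = \left(-8 - 28\right) + 4 \sqrt{5} \left(5 + 5\right) = \left(-8 - 28\right) + 4 \sqrt{5} \cdot 10 = -36 + 40 \sqrt{5}$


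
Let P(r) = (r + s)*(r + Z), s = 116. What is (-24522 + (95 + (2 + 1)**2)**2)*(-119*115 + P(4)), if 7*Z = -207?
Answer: 229624450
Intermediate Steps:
Z = -207/7 (Z = (1/7)*(-207) = -207/7 ≈ -29.571)
P(r) = (116 + r)*(-207/7 + r) (P(r) = (r + 116)*(r - 207/7) = (116 + r)*(-207/7 + r))
(-24522 + (95 + (2 + 1)**2)**2)*(-119*115 + P(4)) = (-24522 + (95 + (2 + 1)**2)**2)*(-119*115 + (-24012/7 + 4**2 + (605/7)*4)) = (-24522 + (95 + 3**2)**2)*(-13685 + (-24012/7 + 16 + 2420/7)) = (-24522 + (95 + 9)**2)*(-13685 - 21480/7) = (-24522 + 104**2)*(-117275/7) = (-24522 + 10816)*(-117275/7) = -13706*(-117275/7) = 229624450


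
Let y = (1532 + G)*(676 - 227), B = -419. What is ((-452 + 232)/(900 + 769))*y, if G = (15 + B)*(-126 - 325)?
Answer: -18149442080/1669 ≈ -1.0874e+7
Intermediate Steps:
G = 182204 (G = (15 - 419)*(-126 - 325) = -404*(-451) = 182204)
y = 82497464 (y = (1532 + 182204)*(676 - 227) = 183736*449 = 82497464)
((-452 + 232)/(900 + 769))*y = ((-452 + 232)/(900 + 769))*82497464 = -220/1669*82497464 = -18149442080/1669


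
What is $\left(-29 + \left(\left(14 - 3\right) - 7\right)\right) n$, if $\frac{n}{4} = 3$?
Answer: $-300$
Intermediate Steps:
$n = 12$ ($n = 4 \cdot 3 = 12$)
$\left(-29 + \left(\left(14 - 3\right) - 7\right)\right) n = \left(-29 + \left(\left(14 - 3\right) - 7\right)\right) 12 = \left(-29 + \left(11 - 7\right)\right) 12 = \left(-29 + 4\right) 12 = \left(-25\right) 12 = -300$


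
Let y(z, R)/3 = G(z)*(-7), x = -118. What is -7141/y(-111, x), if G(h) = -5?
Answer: -7141/105 ≈ -68.010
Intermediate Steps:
y(z, R) = 105 (y(z, R) = 3*(-5*(-7)) = 3*35 = 105)
-7141/y(-111, x) = -7141/105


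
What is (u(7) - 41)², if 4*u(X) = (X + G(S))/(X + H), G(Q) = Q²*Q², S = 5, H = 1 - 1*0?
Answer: 7225/16 ≈ 451.56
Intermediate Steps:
H = 1 (H = 1 + 0 = 1)
G(Q) = Q⁴
u(X) = (625 + X)/(4*(1 + X)) (u(X) = ((X + 5⁴)/(X + 1))/4 = ((X + 625)/(1 + X))/4 = ((625 + X)/(1 + X))/4 = (625 + X)/(4*(1 + X)))
(u(7) - 41)² = ((625 + 7)/(4*(1 + 7)) - 41)² = ((¼)*632/8 - 41)² = ((¼)*(⅛)*632 - 41)² = (79/4 - 41)² = (-85/4)² = 7225/16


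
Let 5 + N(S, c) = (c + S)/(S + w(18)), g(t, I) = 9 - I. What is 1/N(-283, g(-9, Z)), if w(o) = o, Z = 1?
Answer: -53/210 ≈ -0.25238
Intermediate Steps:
N(S, c) = -5 + (S + c)/(18 + S) (N(S, c) = -5 + (c + S)/(S + 18) = -5 + (S + c)/(18 + S))
1/N(-283, g(-9, Z)) = 1/((-90 + (9 - 1*1) - 4*(-283))/(18 - 283)) = 1/((-90 + (9 - 1) + 1132)/(-265)) = 1/(-(-90 + 8 + 1132)/265) = 1/(-1/265*1050) = 1/(-210/53) = -53/210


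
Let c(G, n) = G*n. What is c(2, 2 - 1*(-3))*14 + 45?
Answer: 185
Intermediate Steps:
c(2, 2 - 1*(-3))*14 + 45 = (2*(2 - 1*(-3)))*14 + 45 = (2*(2 + 3))*14 + 45 = (2*5)*14 + 45 = 10*14 + 45 = 140 + 45 = 185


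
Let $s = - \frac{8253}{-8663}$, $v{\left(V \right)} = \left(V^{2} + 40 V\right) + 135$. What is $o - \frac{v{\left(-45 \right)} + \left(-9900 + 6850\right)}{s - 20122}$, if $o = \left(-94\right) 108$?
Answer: $- \frac{1769604545686}{174308633} \approx -10152.0$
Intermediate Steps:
$v{\left(V \right)} = 135 + V^{2} + 40 V$
$o = -10152$
$s = \frac{8253}{8663}$ ($s = \left(-8253\right) \left(- \frac{1}{8663}\right) = \frac{8253}{8663} \approx 0.95267$)
$o - \frac{v{\left(-45 \right)} + \left(-9900 + 6850\right)}{s - 20122} = -10152 - \frac{\left(135 + \left(-45\right)^{2} + 40 \left(-45\right)\right) + \left(-9900 + 6850\right)}{\frac{8253}{8663} - 20122} = -10152 - \frac{\left(135 + 2025 - 1800\right) - 3050}{- \frac{174308633}{8663}} = -10152 - \left(360 - 3050\right) \left(- \frac{8663}{174308633}\right) = -10152 - \left(-2690\right) \left(- \frac{8663}{174308633}\right) = -10152 - \frac{23303470}{174308633} = - \frac{1769604545686}{174308633}$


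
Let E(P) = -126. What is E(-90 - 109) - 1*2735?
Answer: -2861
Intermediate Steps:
E(-90 - 109) - 1*2735 = -126 - 1*2735 = -126 - 2735 = -2861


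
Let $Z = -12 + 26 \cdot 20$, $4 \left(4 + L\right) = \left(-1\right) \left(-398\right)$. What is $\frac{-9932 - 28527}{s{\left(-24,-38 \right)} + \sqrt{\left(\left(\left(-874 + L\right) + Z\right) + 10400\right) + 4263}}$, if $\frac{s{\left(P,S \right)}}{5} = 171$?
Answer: $- \frac{230754}{5029} + \frac{38459 \sqrt{57570}}{1433265} \approx -39.446$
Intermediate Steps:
$s{\left(P,S \right)} = 855$ ($s{\left(P,S \right)} = 5 \cdot 171 = 855$)
$L = \frac{191}{2}$ ($L = -4 + \frac{\left(-1\right) \left(-398\right)}{4} = -4 + \frac{1}{4} \cdot 398 = -4 + \frac{199}{2} = \frac{191}{2} \approx 95.5$)
$Z = 508$ ($Z = -12 + 520 = 508$)
$\frac{-9932 - 28527}{s{\left(-24,-38 \right)} + \sqrt{\left(\left(\left(-874 + L\right) + Z\right) + 10400\right) + 4263}} = \frac{-9932 - 28527}{855 + \sqrt{\left(\left(\left(-874 + \frac{191}{2}\right) + 508\right) + 10400\right) + 4263}} = - \frac{38459}{855 + \sqrt{\left(\left(- \frac{1557}{2} + 508\right) + 10400\right) + 4263}} = - \frac{38459}{855 + \sqrt{\left(- \frac{541}{2} + 10400\right) + 4263}} = - \frac{38459}{855 + \sqrt{\frac{20259}{2} + 4263}} = - \frac{38459}{855 + \sqrt{\frac{28785}{2}}} = - \frac{38459}{855 + \frac{\sqrt{57570}}{2}}$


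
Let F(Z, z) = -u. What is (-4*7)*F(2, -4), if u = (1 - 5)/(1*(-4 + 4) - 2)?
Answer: 56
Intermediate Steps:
u = 2 (u = -4/(1*0 - 2) = -4/(0 - 2) = -4/(-2) = -4*(-½) = 2)
F(Z, z) = -2 (F(Z, z) = -1*2 = -2)
(-4*7)*F(2, -4) = -4*7*(-2) = -28*(-2) = 56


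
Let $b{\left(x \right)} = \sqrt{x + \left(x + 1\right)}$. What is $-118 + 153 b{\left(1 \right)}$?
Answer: $-118 + 153 \sqrt{3} \approx 147.0$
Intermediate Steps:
$b{\left(x \right)} = \sqrt{1 + 2 x}$ ($b{\left(x \right)} = \sqrt{x + \left(1 + x\right)} = \sqrt{1 + 2 x}$)
$-118 + 153 b{\left(1 \right)} = -118 + 153 \sqrt{1 + 2 \cdot 1} = -118 + 153 \sqrt{1 + 2} = -118 + 153 \sqrt{3}$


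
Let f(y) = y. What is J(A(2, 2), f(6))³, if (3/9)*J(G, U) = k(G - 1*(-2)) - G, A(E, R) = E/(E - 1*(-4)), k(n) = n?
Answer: 216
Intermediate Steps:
A(E, R) = E/(4 + E) (A(E, R) = E/(E + 4) = E/(4 + E))
J(G, U) = 6 (J(G, U) = 3*((G - 1*(-2)) - G) = 3*((G + 2) - G) = 3*((2 + G) - G) = 3*2 = 6)
J(A(2, 2), f(6))³ = 6³ = 216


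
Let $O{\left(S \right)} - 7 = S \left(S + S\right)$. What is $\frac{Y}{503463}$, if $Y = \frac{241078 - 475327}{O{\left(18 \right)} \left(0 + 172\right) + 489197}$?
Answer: $- \frac{78083}{101004243597} \approx -7.7307 \cdot 10^{-7}$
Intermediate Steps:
$O{\left(S \right)} = 7 + 2 S^{2}$ ($O{\left(S \right)} = 7 + S \left(S + S\right) = 7 + S 2 S = 7 + 2 S^{2}$)
$Y = - \frac{78083}{200619}$ ($Y = \frac{241078 - 475327}{\left(7 + 2 \cdot 18^{2}\right) \left(0 + 172\right) + 489197} = - \frac{234249}{\left(7 + 2 \cdot 324\right) 172 + 489197} = - \frac{234249}{\left(7 + 648\right) 172 + 489197} = - \frac{234249}{655 \cdot 172 + 489197} = - \frac{234249}{112660 + 489197} = - \frac{234249}{601857} = \left(-234249\right) \frac{1}{601857} = - \frac{78083}{200619} \approx -0.38921$)
$\frac{Y}{503463} = - \frac{78083}{200619 \cdot 503463} = \left(- \frac{78083}{200619}\right) \frac{1}{503463} = - \frac{78083}{101004243597}$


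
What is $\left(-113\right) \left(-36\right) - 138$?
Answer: $3930$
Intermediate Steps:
$\left(-113\right) \left(-36\right) - 138 = 4068 - 138 = 3930$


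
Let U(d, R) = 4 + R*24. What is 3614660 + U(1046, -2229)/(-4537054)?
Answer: 8199953832566/2268527 ≈ 3.6147e+6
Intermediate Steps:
U(d, R) = 4 + 24*R
3614660 + U(1046, -2229)/(-4537054) = 3614660 + (4 + 24*(-2229))/(-4537054) = 3614660 + (4 - 53496)*(-1/4537054) = 3614660 - 53492*(-1/4537054) = 3614660 + 26746/2268527 = 8199953832566/2268527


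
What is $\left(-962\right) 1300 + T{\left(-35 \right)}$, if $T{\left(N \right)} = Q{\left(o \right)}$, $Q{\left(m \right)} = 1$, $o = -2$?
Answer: $-1250599$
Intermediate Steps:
$T{\left(N \right)} = 1$
$\left(-962\right) 1300 + T{\left(-35 \right)} = \left(-962\right) 1300 + 1 = -1250600 + 1 = -1250599$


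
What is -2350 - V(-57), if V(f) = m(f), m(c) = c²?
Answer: -5599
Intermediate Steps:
V(f) = f²
-2350 - V(-57) = -2350 - 1*(-57)² = -2350 - 1*3249 = -2350 - 3249 = -5599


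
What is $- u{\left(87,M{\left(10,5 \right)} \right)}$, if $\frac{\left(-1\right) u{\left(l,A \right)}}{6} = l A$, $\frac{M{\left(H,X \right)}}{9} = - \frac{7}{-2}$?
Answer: $16443$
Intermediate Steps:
$M{\left(H,X \right)} = \frac{63}{2}$ ($M{\left(H,X \right)} = 9 \left(- \frac{7}{-2}\right) = 9 \left(\left(-7\right) \left(- \frac{1}{2}\right)\right) = 9 \cdot \frac{7}{2} = \frac{63}{2}$)
$u{\left(l,A \right)} = - 6 A l$ ($u{\left(l,A \right)} = - 6 l A = - 6 A l$)
$- u{\left(87,M{\left(10,5 \right)} \right)} = - \frac{\left(-6\right) 63 \cdot 87}{2} = \left(-1\right) \left(-16443\right) = 16443$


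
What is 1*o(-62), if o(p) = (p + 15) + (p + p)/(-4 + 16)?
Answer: -172/3 ≈ -57.333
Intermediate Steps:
o(p) = 15 + 7*p/6 (o(p) = (15 + p) + (2*p)/12 = (15 + p) + (2*p)*(1/12) = (15 + p) + p/6 = 15 + 7*p/6)
1*o(-62) = 1*(15 + (7/6)*(-62)) = 1*(15 - 217/3) = 1*(-172/3) = -172/3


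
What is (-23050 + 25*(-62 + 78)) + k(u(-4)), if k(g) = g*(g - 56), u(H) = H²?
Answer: -23290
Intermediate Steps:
k(g) = g*(-56 + g)
(-23050 + 25*(-62 + 78)) + k(u(-4)) = (-23050 + 25*(-62 + 78)) + (-4)²*(-56 + (-4)²) = (-23050 + 25*16) + 16*(-56 + 16) = (-23050 + 400) + 16*(-40) = -22650 - 640 = -23290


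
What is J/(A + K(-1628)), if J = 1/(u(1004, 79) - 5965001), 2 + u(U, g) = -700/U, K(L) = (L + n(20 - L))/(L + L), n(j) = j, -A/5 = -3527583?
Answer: -102157/10747961277063979020 ≈ -9.5048e-15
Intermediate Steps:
A = 17637915 (A = -5*(-3527583) = 17637915)
K(L) = 10/L (K(L) = (L + (20 - L))/(L + L) = 20/((2*L)) = 20*(1/(2*L)) = 10/L)
u(U, g) = -2 - 700/U
J = -251/1497215928 (J = 1/((-2 - 700/1004) - 5965001) = 1/((-2 - 700*1/1004) - 5965001) = 1/((-2 - 175/251) - 5965001) = 1/(-677/251 - 5965001) = 1/(-1497215928/251) = -251/1497215928 ≈ -1.6764e-7)
J/(A + K(-1628)) = -251/(1497215928*(17637915 + 10/(-1628))) = -251/(1497215928*(17637915 + 10*(-1/1628))) = -251/(1497215928*(17637915 - 5/814)) = -251/(1497215928*14357262805/814) = -251/1497215928*814/14357262805 = -102157/10747961277063979020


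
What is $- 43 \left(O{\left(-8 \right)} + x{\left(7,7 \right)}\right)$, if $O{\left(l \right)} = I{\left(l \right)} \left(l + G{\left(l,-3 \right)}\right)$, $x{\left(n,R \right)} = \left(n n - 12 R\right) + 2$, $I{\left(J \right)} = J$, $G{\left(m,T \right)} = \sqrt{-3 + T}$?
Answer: $-1333 + 344 i \sqrt{6} \approx -1333.0 + 842.62 i$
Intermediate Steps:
$x{\left(n,R \right)} = 2 + n^{2} - 12 R$ ($x{\left(n,R \right)} = \left(n^{2} - 12 R\right) + 2 = 2 + n^{2} - 12 R$)
$O{\left(l \right)} = l \left(l + i \sqrt{6}\right)$ ($O{\left(l \right)} = l \left(l + \sqrt{-3 - 3}\right) = l \left(l + \sqrt{-6}\right) = l \left(l + i \sqrt{6}\right)$)
$- 43 \left(O{\left(-8 \right)} + x{\left(7,7 \right)}\right) = - 43 \left(- 8 \left(-8 + i \sqrt{6}\right) + \left(2 + 7^{2} - 84\right)\right) = - 43 \left(\left(64 - 8 i \sqrt{6}\right) + \left(2 + 49 - 84\right)\right) = - 43 \left(\left(64 - 8 i \sqrt{6}\right) - 33\right) = - 43 \left(31 - 8 i \sqrt{6}\right) = -1333 + 344 i \sqrt{6}$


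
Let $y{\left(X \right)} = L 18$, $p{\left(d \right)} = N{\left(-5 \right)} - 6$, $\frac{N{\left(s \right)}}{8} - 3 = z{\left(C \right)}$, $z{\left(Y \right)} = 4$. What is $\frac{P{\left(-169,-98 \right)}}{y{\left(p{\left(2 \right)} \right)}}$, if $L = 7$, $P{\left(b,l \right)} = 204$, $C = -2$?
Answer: $\frac{34}{21} \approx 1.619$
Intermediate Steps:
$N{\left(s \right)} = 56$ ($N{\left(s \right)} = 24 + 8 \cdot 4 = 24 + 32 = 56$)
$p{\left(d \right)} = 50$ ($p{\left(d \right)} = 56 - 6 = 50$)
$y{\left(X \right)} = 126$ ($y{\left(X \right)} = 7 \cdot 18 = 126$)
$\frac{P{\left(-169,-98 \right)}}{y{\left(p{\left(2 \right)} \right)}} = \frac{204}{126} = 204 \cdot \frac{1}{126} = \frac{34}{21}$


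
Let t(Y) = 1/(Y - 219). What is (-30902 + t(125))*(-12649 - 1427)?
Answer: 20443904982/47 ≈ 4.3498e+8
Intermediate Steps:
t(Y) = 1/(-219 + Y)
(-30902 + t(125))*(-12649 - 1427) = (-30902 + 1/(-219 + 125))*(-12649 - 1427) = (-30902 + 1/(-94))*(-14076) = (-30902 - 1/94)*(-14076) = -2904789/94*(-14076) = 20443904982/47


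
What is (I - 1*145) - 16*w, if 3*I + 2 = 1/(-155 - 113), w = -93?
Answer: 359745/268 ≈ 1342.3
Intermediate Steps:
I = -179/268 (I = -2/3 + 1/(3*(-155 - 113)) = -2/3 + (1/3)/(-268) = -2/3 + (1/3)*(-1/268) = -2/3 - 1/804 = -179/268 ≈ -0.66791)
(I - 1*145) - 16*w = (-179/268 - 1*145) - 16*(-93) = (-179/268 - 145) + 1488 = -39039/268 + 1488 = 359745/268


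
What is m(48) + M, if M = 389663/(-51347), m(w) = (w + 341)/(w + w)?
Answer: -17433665/4929312 ≈ -3.5367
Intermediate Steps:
m(w) = (341 + w)/(2*w) (m(w) = (341 + w)/((2*w)) = (341 + w)*(1/(2*w)) = (341 + w)/(2*w))
M = -389663/51347 (M = 389663*(-1/51347) = -389663/51347 ≈ -7.5888)
m(48) + M = (1/2)*(341 + 48)/48 - 389663/51347 = (1/2)*(1/48)*389 - 389663/51347 = 389/96 - 389663/51347 = -17433665/4929312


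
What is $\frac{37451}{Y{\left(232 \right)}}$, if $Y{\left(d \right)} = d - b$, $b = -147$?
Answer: $\frac{37451}{379} \approx 98.815$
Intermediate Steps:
$Y{\left(d \right)} = 147 + d$ ($Y{\left(d \right)} = d - -147 = d + 147 = 147 + d$)
$\frac{37451}{Y{\left(232 \right)}} = \frac{37451}{147 + 232} = \frac{37451}{379}$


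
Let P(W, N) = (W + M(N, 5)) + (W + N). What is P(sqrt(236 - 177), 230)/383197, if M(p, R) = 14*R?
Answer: 300/383197 + 2*sqrt(59)/383197 ≈ 0.00082298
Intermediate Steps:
P(W, N) = 70 + N + 2*W (P(W, N) = (W + 14*5) + (W + N) = (W + 70) + (N + W) = (70 + W) + (N + W) = 70 + N + 2*W)
P(sqrt(236 - 177), 230)/383197 = (70 + 230 + 2*sqrt(236 - 177))/383197 = (70 + 230 + 2*sqrt(59))*(1/383197) = (300 + 2*sqrt(59))*(1/383197) = 300/383197 + 2*sqrt(59)/383197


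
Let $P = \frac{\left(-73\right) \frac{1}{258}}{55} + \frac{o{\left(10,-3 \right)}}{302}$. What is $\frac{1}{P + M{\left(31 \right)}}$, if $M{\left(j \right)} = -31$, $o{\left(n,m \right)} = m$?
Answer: $- \frac{1071345}{33227849} \approx -0.032242$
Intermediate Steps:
$P = - \frac{16154}{1071345}$ ($P = \frac{\left(-73\right) \frac{1}{258}}{55} - \frac{3}{302} = \left(-73\right) \frac{1}{258} \cdot \frac{1}{55} - \frac{3}{302} = \left(- \frac{73}{258}\right) \frac{1}{55} - \frac{3}{302} = - \frac{73}{14190} - \frac{3}{302} = - \frac{16154}{1071345} \approx -0.015078$)
$\frac{1}{P + M{\left(31 \right)}} = \frac{1}{- \frac{16154}{1071345} - 31} = \frac{1}{- \frac{33227849}{1071345}} = - \frac{1071345}{33227849}$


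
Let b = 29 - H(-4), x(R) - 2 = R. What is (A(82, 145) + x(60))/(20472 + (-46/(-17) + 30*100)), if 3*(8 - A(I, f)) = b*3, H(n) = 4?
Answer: 153/79814 ≈ 0.0019170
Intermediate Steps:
x(R) = 2 + R
b = 25 (b = 29 - 1*4 = 29 - 4 = 25)
A(I, f) = -17 (A(I, f) = 8 - 25*3/3 = 8 - ⅓*75 = 8 - 25 = -17)
(A(82, 145) + x(60))/(20472 + (-46/(-17) + 30*100)) = (-17 + (2 + 60))/(20472 + (-46/(-17) + 30*100)) = (-17 + 62)/(20472 + (-46*(-1/17) + 3000)) = 45/(20472 + (46/17 + 3000)) = 45/(20472 + 51046/17) = 45/(399070/17) = 45*(17/399070) = 153/79814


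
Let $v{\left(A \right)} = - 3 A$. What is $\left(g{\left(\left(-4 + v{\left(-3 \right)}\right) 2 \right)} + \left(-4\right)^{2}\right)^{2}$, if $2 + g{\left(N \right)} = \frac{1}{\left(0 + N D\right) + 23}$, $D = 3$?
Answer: $\frac{552049}{2809} \approx 196.53$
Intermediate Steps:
$g{\left(N \right)} = -2 + \frac{1}{23 + 3 N}$ ($g{\left(N \right)} = -2 + \frac{1}{\left(0 + N 3\right) + 23} = -2 + \frac{1}{\left(0 + 3 N\right) + 23} = -2 + \frac{1}{3 N + 23} = -2 + \frac{1}{23 + 3 N}$)
$\left(g{\left(\left(-4 + v{\left(-3 \right)}\right) 2 \right)} + \left(-4\right)^{2}\right)^{2} = \left(\frac{3 \left(-15 - 2 \left(-4 - -9\right) 2\right)}{23 + 3 \left(-4 - -9\right) 2} + \left(-4\right)^{2}\right)^{2} = \left(\frac{3 \left(-15 - 2 \left(-4 + 9\right) 2\right)}{23 + 3 \left(-4 + 9\right) 2} + 16\right)^{2} = \left(\frac{3 \left(-15 - 2 \cdot 5 \cdot 2\right)}{23 + 3 \cdot 5 \cdot 2} + 16\right)^{2} = \left(\frac{3 \left(-15 - 20\right)}{23 + 3 \cdot 10} + 16\right)^{2} = \left(\frac{3 \left(-15 - 20\right)}{23 + 30} + 16\right)^{2} = \left(3 \cdot \frac{1}{53} \left(-35\right) + 16\right)^{2} = \left(- \frac{105}{53} + 16\right)^{2} = \left(\frac{743}{53}\right)^{2} = \frac{552049}{2809}$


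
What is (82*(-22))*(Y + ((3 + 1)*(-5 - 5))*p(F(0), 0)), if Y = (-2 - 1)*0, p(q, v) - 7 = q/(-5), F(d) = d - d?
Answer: 505120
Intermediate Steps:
F(d) = 0
p(q, v) = 7 - q/5 (p(q, v) = 7 + q/(-5) = 7 + q*(-⅕) = 7 - q/5)
Y = 0 (Y = -3*0 = 0)
(82*(-22))*(Y + ((3 + 1)*(-5 - 5))*p(F(0), 0)) = (82*(-22))*(0 + ((3 + 1)*(-5 - 5))*(7 - ⅕*0)) = -1804*(0 + (4*(-10))*(7 + 0)) = -1804*(0 - 40*7) = -1804*(0 - 280) = -1804*(-280) = 505120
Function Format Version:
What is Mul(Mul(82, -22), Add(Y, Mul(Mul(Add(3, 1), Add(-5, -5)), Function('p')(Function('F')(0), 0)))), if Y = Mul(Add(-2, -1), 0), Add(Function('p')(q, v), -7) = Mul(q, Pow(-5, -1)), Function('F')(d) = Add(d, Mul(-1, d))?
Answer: 505120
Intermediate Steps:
Function('F')(d) = 0
Function('p')(q, v) = Add(7, Mul(Rational(-1, 5), q)) (Function('p')(q, v) = Add(7, Mul(q, Pow(-5, -1))) = Add(7, Mul(q, Rational(-1, 5))) = Add(7, Mul(Rational(-1, 5), q)))
Y = 0 (Y = Mul(-3, 0) = 0)
Mul(Mul(82, -22), Add(Y, Mul(Mul(Add(3, 1), Add(-5, -5)), Function('p')(Function('F')(0), 0)))) = Mul(Mul(82, -22), Add(0, Mul(Mul(Add(3, 1), Add(-5, -5)), Add(7, Mul(Rational(-1, 5), 0))))) = Mul(-1804, Add(0, Mul(Mul(4, -10), Add(7, 0)))) = Mul(-1804, Add(0, Mul(-40, 7))) = Mul(-1804, Add(0, -280)) = Mul(-1804, -280) = 505120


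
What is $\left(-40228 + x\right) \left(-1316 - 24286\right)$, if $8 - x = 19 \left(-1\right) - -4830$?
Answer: $1152883662$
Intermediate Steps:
$x = -4803$ ($x = 8 - \left(19 \left(-1\right) - -4830\right) = 8 - \left(-19 + 4830\right) = 8 - 4811 = -4803$)
$\left(-40228 + x\right) \left(-1316 - 24286\right) = \left(-40228 - 4803\right) \left(-1316 - 24286\right) = \left(-45031\right) \left(-25602\right) = 1152883662$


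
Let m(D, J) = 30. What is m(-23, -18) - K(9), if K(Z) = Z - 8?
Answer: 29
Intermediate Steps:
K(Z) = -8 + Z
m(-23, -18) - K(9) = 30 - (-8 + 9) = 30 - 1*1 = 30 - 1 = 29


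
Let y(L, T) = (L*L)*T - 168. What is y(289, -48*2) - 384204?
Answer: -8402388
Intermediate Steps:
y(L, T) = -168 + T*L**2 (y(L, T) = L**2*T - 168 = T*L**2 - 168 = -168 + T*L**2)
y(289, -48*2) - 384204 = (-168 - 48*2*289**2) - 384204 = (-168 - 96*83521) - 384204 = (-168 - 8018016) - 384204 = -8018184 - 384204 = -8402388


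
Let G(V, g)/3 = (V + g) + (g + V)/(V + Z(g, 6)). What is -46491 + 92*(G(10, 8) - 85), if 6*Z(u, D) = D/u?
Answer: -146557/3 ≈ -48852.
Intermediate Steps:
Z(u, D) = D/(6*u) (Z(u, D) = (D/u)/6 = D/(6*u))
G(V, g) = 3*V + 3*g + 3*(V + g)/(V + 1/g) (G(V, g) = 3*((V + g) + (g + V)/(V + (⅙)*6/g)) = 3*((V + g) + (V + g)/(V + 1/g)) = 3*(V + g + (V + g)/(V + 1/g)) = 3*V + 3*g + 3*(V + g)/(V + 1/g))
-46491 + 92*(G(10, 8) - 85) = -46491 + 92*(3*(10 + 8*(1 + 10 + 8 + 10² + 10*8))/(1 + 10*8) - 85) = -46491 + 92*(3*(10 + 8*(1 + 10 + 8 + 100 + 80))/(1 + 80) - 85) = -46491 + 92*(3*(10 + 8*199)/81 - 85) = -46491 + 92*(3*(1/81)*(10 + 1592) - 85) = -46491 + 92*(3*(1/81)*1602 - 85) = -46491 + 92*(178/3 - 85) = -46491 + 92*(-77/3) = -46491 - 7084/3 = -146557/3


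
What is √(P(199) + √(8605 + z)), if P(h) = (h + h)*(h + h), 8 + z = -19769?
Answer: √(158404 + 14*I*√57) ≈ 398.0 + 0.133*I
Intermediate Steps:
z = -19777 (z = -8 - 19769 = -19777)
P(h) = 4*h² (P(h) = (2*h)*(2*h) = 4*h²)
√(P(199) + √(8605 + z)) = √(4*199² + √(8605 - 19777)) = √(4*39601 + √(-11172)) = √(158404 + 14*I*√57)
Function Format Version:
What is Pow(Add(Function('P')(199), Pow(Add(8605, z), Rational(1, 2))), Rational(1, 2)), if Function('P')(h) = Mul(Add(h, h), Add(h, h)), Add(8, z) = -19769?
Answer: Pow(Add(158404, Mul(14, I, Pow(57, Rational(1, 2)))), Rational(1, 2)) ≈ Add(398.00, Mul(0.133, I))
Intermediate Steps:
z = -19777 (z = Add(-8, -19769) = -19777)
Function('P')(h) = Mul(4, Pow(h, 2)) (Function('P')(h) = Mul(Mul(2, h), Mul(2, h)) = Mul(4, Pow(h, 2)))
Pow(Add(Function('P')(199), Pow(Add(8605, z), Rational(1, 2))), Rational(1, 2)) = Pow(Add(Mul(4, Pow(199, 2)), Pow(Add(8605, -19777), Rational(1, 2))), Rational(1, 2)) = Pow(Add(Mul(4, 39601), Pow(-11172, Rational(1, 2))), Rational(1, 2)) = Pow(Add(158404, Mul(14, I, Pow(57, Rational(1, 2)))), Rational(1, 2))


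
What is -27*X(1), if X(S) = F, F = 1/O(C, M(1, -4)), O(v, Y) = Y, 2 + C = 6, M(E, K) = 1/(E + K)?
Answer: 81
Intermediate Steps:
C = 4 (C = -2 + 6 = 4)
F = -3 (F = 1/(1/(1 - 4)) = 1/(1/(-3)) = 1/(-1/3) = -3)
X(S) = -3
-27*X(1) = -27*(-3) = 81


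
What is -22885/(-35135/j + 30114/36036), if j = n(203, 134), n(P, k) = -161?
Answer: -1053762710/10087089 ≈ -104.47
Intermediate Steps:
j = -161
-22885/(-35135/j + 30114/36036) = -22885/(-35135/(-161) + 30114/36036) = -22885/(-35135*(-1/161) + 30114*(1/36036)) = -22885/(35135/161 + 239/286) = -22885/10087089/46046 = -22885*46046/10087089 = -1053762710/10087089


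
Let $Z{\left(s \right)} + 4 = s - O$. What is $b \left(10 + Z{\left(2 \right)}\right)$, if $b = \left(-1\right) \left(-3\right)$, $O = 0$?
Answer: $24$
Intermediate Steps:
$b = 3$
$Z{\left(s \right)} = -4 + s$ ($Z{\left(s \right)} = -4 + \left(s - 0\right) = -4 + \left(s + 0\right) = -4 + s$)
$b \left(10 + Z{\left(2 \right)}\right) = 3 \left(10 + \left(-4 + 2\right)\right) = 3 \left(10 - 2\right) = 3 \cdot 8 = 24$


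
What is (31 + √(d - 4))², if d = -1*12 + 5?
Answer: (31 + I*√11)² ≈ 950.0 + 205.63*I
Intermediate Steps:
d = -7 (d = -12 + 5 = -7)
(31 + √(d - 4))² = (31 + √(-7 - 4))² = (31 + √(-11))² = (31 + I*√11)²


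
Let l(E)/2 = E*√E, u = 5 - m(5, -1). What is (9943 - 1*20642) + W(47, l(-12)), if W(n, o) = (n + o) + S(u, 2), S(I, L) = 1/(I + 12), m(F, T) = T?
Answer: -191735/18 - 48*I*√3 ≈ -10652.0 - 83.138*I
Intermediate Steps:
u = 6 (u = 5 - 1*(-1) = 5 + 1 = 6)
l(E) = 2*E^(3/2) (l(E) = 2*(E*√E) = 2*E^(3/2))
S(I, L) = 1/(12 + I)
W(n, o) = 1/18 + n + o (W(n, o) = (n + o) + 1/(12 + 6) = (n + o) + 1/18 = 1/18 + n + o)
(9943 - 1*20642) + W(47, l(-12)) = (9943 - 1*20642) + (1/18 + 47 + 2*(-12)^(3/2)) = (9943 - 20642) + (1/18 + 47 + 2*(-24*I*√3)) = -10699 + (1/18 + 47 - 48*I*√3) = -10699 + (847/18 - 48*I*√3) = -191735/18 - 48*I*√3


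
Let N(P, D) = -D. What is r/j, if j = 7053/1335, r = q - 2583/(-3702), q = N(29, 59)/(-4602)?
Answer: 7608610/56572113 ≈ 0.13449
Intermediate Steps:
q = 1/78 (q = -1*59/(-4602) = -59*(-1/4602) = 1/78 ≈ 0.012821)
r = 17098/24063 (r = 1/78 - 2583/(-3702) = 1/78 - 2583*(-1)/3702 = 1/78 - 1*(-861/1234) = 1/78 + 861/1234 = 17098/24063 ≈ 0.71055)
j = 2351/445 (j = 7053*(1/1335) = 2351/445 ≈ 5.2831)
r/j = 17098/(24063*(2351/445)) = (17098/24063)*(445/2351) = 7608610/56572113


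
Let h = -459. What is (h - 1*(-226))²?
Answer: 54289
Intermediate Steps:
(h - 1*(-226))² = (-459 - 1*(-226))² = (-459 + 226)² = (-233)² = 54289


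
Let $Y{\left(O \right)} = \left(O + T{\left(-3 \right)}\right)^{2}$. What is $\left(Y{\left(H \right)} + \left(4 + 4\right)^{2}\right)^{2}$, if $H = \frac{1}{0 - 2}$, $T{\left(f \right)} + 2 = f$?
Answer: $\frac{142129}{16} \approx 8883.1$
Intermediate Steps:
$T{\left(f \right)} = -2 + f$
$H = - \frac{1}{2}$ ($H = \frac{1}{-2} = - \frac{1}{2} \approx -0.5$)
$Y{\left(O \right)} = \left(-5 + O\right)^{2}$ ($Y{\left(O \right)} = \left(O - 5\right)^{2} = \left(-5 + O\right)^{2}$)
$\left(Y{\left(H \right)} + \left(4 + 4\right)^{2}\right)^{2} = \left(\left(-5 - \frac{1}{2}\right)^{2} + \left(4 + 4\right)^{2}\right)^{2} = \left(\left(- \frac{11}{2}\right)^{2} + 8^{2}\right)^{2} = \left(\frac{121}{4} + 64\right)^{2} = \left(\frac{377}{4}\right)^{2} = \frac{142129}{16}$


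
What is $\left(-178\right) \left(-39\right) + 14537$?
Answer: $21479$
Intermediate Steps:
$\left(-178\right) \left(-39\right) + 14537 = 6942 + 14537 = 21479$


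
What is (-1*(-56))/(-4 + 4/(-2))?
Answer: -28/3 ≈ -9.3333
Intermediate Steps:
(-1*(-56))/(-4 + 4/(-2)) = 56/(-4 + 4*(-½)) = 56/(-4 - 2) = 56/(-6) = -⅙*56 = -28/3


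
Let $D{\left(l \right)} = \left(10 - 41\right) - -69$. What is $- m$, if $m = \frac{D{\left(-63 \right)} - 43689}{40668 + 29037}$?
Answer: $\frac{43651}{69705} \approx 0.62622$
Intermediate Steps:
$D{\left(l \right)} = 38$ ($D{\left(l \right)} = -31 + 69 = 38$)
$m = - \frac{43651}{69705}$ ($m = \frac{38 - 43689}{40668 + 29037} = - \frac{43651}{69705} \approx -0.62622$)
$- m = \left(-1\right) \left(- \frac{43651}{69705}\right) = \frac{43651}{69705}$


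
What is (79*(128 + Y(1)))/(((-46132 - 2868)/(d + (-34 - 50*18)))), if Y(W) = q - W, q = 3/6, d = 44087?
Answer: -173863437/19600 ≈ -8870.6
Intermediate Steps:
q = ½ (q = 3*(⅙) = ½ ≈ 0.50000)
Y(W) = ½ - W
(79*(128 + Y(1)))/(((-46132 - 2868)/(d + (-34 - 50*18)))) = (79*(128 + (½ - 1*1)))/(((-46132 - 2868)/(44087 + (-34 - 50*18)))) = (79*(128 + (½ - 1)))/((-49000/(44087 + (-34 - 900)))) = (79*(128 - ½))/((-49000/(44087 - 934))) = (79*(255/2))/((-49000/43153)) = 20145/(2*((-49000*1/43153))) = 20145/(2*(-49000/43153)) = (20145/2)*(-43153/49000) = -173863437/19600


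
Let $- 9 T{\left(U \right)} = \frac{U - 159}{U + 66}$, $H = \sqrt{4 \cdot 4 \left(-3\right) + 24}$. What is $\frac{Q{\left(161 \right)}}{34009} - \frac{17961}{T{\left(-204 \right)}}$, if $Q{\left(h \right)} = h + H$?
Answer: $\frac{252885978167}{4115089} + \frac{2 i \sqrt{6}}{34009} \approx 61453.0 + 0.00014405 i$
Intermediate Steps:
$H = 2 i \sqrt{6}$ ($H = \sqrt{16 \left(-3\right) + 24} = \sqrt{-48 + 24} = \sqrt{-24} = 2 i \sqrt{6} \approx 4.899 i$)
$T{\left(U \right)} = - \frac{-159 + U}{9 \left(66 + U\right)}$ ($T{\left(U \right)} = - \frac{\left(U - 159\right) \frac{1}{U + 66}}{9} = - \frac{\left(-159 + U\right) \frac{1}{66 + U}}{9} = - \frac{\frac{1}{66 + U} \left(-159 + U\right)}{9} = - \frac{-159 + U}{9 \left(66 + U\right)}$)
$Q{\left(h \right)} = h + 2 i \sqrt{6}$
$\frac{Q{\left(161 \right)}}{34009} - \frac{17961}{T{\left(-204 \right)}} = \frac{161 + 2 i \sqrt{6}}{34009} - \frac{17961}{\frac{1}{9} \frac{1}{66 - 204} \left(159 - -204\right)} = \left(161 + 2 i \sqrt{6}\right) \frac{1}{34009} - \frac{17961}{\frac{1}{9} \frac{1}{-138} \left(159 + 204\right)} = \left(\frac{161}{34009} + \frac{2 i \sqrt{6}}{34009}\right) - \frac{17961}{\frac{1}{9} \left(- \frac{1}{138}\right) 363} = \left(\frac{161}{34009} + \frac{2 i \sqrt{6}}{34009}\right) - \frac{17961}{- \frac{121}{414}} = \left(\frac{161}{34009} + \frac{2 i \sqrt{6}}{34009}\right) - - \frac{7435854}{121} = \left(\frac{161}{34009} + \frac{2 i \sqrt{6}}{34009}\right) + \frac{7435854}{121} = \frac{252885978167}{4115089} + \frac{2 i \sqrt{6}}{34009}$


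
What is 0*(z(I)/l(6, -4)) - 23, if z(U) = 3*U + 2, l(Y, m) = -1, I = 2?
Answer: -23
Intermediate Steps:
z(U) = 2 + 3*U
0*(z(I)/l(6, -4)) - 23 = 0*((2 + 3*2)/(-1)) - 23 = 0*((2 + 6)*(-1)) - 23 = 0*(8*(-1)) - 23 = 0*(-8) - 23 = 0 - 23 = -23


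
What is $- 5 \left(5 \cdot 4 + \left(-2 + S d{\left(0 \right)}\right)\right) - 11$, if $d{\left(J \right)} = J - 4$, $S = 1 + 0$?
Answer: $-81$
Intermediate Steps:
$S = 1$
$d{\left(J \right)} = -4 + J$ ($d{\left(J \right)} = J - 4 = -4 + J$)
$- 5 \left(5 \cdot 4 + \left(-2 + S d{\left(0 \right)}\right)\right) - 11 = - 5 \left(5 \cdot 4 + \left(-2 + 1 \left(-4 + 0\right)\right)\right) - 11 = - 5 \left(20 + \left(-2 + 1 \left(-4\right)\right)\right) - 11 = - 5 \left(20 - 6\right) - 11 = \left(-5\right) 14 - 11 = -70 - 11 = -81$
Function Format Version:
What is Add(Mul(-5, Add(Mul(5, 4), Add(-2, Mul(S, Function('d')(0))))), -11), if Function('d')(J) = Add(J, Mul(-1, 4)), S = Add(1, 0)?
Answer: -81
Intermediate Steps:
S = 1
Function('d')(J) = Add(-4, J) (Function('d')(J) = Add(J, -4) = Add(-4, J))
Add(Mul(-5, Add(Mul(5, 4), Add(-2, Mul(S, Function('d')(0))))), -11) = Add(Mul(-5, Add(Mul(5, 4), Add(-2, Mul(1, Add(-4, 0))))), -11) = Add(Mul(-5, Add(20, Add(-2, Mul(1, -4)))), -11) = Add(Mul(-5, Add(20, Add(-2, -4))), -11) = Add(Mul(-5, Add(20, -6)), -11) = Add(Mul(-5, 14), -11) = Add(-70, -11) = -81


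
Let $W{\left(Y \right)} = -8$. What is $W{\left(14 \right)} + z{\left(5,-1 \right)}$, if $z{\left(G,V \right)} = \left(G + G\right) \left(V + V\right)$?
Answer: $-28$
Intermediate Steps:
$z{\left(G,V \right)} = 4 G V$ ($z{\left(G,V \right)} = 2 G 2 V = 4 G V$)
$W{\left(14 \right)} + z{\left(5,-1 \right)} = -8 + 4 \cdot 5 \left(-1\right) = -8 - 20 = -28$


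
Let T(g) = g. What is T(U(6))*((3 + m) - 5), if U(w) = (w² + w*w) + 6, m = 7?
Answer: 390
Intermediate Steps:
U(w) = 6 + 2*w² (U(w) = (w² + w²) + 6 = 2*w² + 6 = 6 + 2*w²)
T(U(6))*((3 + m) - 5) = (6 + 2*6²)*((3 + 7) - 5) = (6 + 2*36)*(10 - 5) = (6 + 72)*5 = 78*5 = 390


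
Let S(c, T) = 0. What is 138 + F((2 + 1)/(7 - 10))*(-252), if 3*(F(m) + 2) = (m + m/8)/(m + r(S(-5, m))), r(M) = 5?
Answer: 5325/8 ≈ 665.63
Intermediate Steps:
F(m) = -2 + 3*m/(8*(5 + m)) (F(m) = -2 + ((m + m/8)/(m + 5))/3 = -2 + ((m + m*(⅛))/(5 + m))/3 = -2 + ((m + m/8)/(5 + m))/3 = -2 + ((9*m/8)/(5 + m))/3 = -2 + (9*m/(8*(5 + m)))/3 = -2 + 3*m/(8*(5 + m)))
138 + F((2 + 1)/(7 - 10))*(-252) = 138 + ((-80 - 13*(2 + 1)/(7 - 10))/(8*(5 + (2 + 1)/(7 - 10))))*(-252) = 138 + ((-80 - 39/(-3))/(8*(5 + 3/(-3))))*(-252) = 138 + ((-80 - 39*(-1)/3)/(8*(5 + 3*(-⅓))))*(-252) = 138 + ((-80 - 13*(-1))/(8*(5 - 1)))*(-252) = 138 + ((⅛)*(-80 + 13)/4)*(-252) = 138 + ((⅛)*(¼)*(-67))*(-252) = 138 - 67/32*(-252) = 138 + 4221/8 = 5325/8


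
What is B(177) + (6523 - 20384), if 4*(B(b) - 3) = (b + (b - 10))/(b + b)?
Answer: -2452823/177 ≈ -13858.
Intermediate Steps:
B(b) = 3 + (-10 + 2*b)/(8*b) (B(b) = 3 + ((b + (b - 10))/(b + b))/4 = 3 + ((b + (-10 + b))/((2*b)))/4 = 3 + ((-10 + 2*b)*(1/(2*b)))/4 = 3 + ((-10 + 2*b)/(2*b))/4 = 3 + (-10 + 2*b)/(8*b))
B(177) + (6523 - 20384) = (¼)*(-5 + 13*177)/177 + (6523 - 20384) = (¼)*(1/177)*(-5 + 2301) - 13861 = (¼)*(1/177)*2296 - 13861 = 574/177 - 13861 = -2452823/177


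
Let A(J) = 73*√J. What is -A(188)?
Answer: -146*√47 ≈ -1000.9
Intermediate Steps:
-A(188) = -73*√188 = -73*2*√47 = -146*√47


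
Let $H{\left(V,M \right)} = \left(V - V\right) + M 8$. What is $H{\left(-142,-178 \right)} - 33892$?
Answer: $-35316$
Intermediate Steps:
$H{\left(V,M \right)} = 8 M$ ($H{\left(V,M \right)} = 0 + 8 M = 8 M$)
$H{\left(-142,-178 \right)} - 33892 = 8 \left(-178\right) - 33892 = -1424 - 33892 = -35316$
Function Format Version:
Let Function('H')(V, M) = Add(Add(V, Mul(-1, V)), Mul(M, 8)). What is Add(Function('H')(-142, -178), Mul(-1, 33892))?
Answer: -35316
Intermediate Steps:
Function('H')(V, M) = Mul(8, M) (Function('H')(V, M) = Add(0, Mul(8, M)) = Mul(8, M))
Add(Function('H')(-142, -178), Mul(-1, 33892)) = Add(Mul(8, -178), Mul(-1, 33892)) = Add(-1424, -33892) = -35316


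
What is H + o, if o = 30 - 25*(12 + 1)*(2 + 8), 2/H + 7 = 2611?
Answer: -4192439/1302 ≈ -3220.0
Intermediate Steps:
H = 1/1302 (H = 2/(-7 + 2611) = 2/2604 = 2*(1/2604) = 1/1302 ≈ 0.00076805)
o = -3220 (o = 30 - 325*10 = 30 - 25*130 = 30 - 3250 = -3220)
H + o = 1/1302 - 3220 = -4192439/1302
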